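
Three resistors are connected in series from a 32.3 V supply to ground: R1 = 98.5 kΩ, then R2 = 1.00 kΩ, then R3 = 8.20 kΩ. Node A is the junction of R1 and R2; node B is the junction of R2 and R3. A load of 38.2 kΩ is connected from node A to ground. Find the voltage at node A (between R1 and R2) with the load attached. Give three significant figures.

V ≈ 2.26 V

Below node A the series string R2+R3 = 9.200 kΩ sits in parallel with the 38.2 kΩ load: 7.414 kΩ.
V_A = 32.3 × 7.414/(98.5 + 7.414) = 2.26 V.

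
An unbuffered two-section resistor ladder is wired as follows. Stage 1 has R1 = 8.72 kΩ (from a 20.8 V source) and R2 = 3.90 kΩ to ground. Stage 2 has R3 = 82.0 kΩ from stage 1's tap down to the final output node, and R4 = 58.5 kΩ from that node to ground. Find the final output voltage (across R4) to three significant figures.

Stage 2 presents R3+R4 = 140.5 kΩ as a load on stage 1's tap.
Stage 1's lower leg becomes R2‖(R3+R4) = 3.795 kΩ, so V_mid = 20.8 × 3.795/12.51 = 6.307 V.
Stage 2 is itself unloaded: V_out = V_mid × R4/(R3+R4) = 6.307 × 58.5/140.5 = 2.63 V.

V_out ≈ 2.63 V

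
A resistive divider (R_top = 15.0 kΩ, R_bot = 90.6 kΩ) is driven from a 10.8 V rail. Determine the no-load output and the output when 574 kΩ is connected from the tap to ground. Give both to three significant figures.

Open-circuit: V = 10.8 × 90.6/(15.0 + 90.6) = 9.27 V.
With the load, R_bot becomes R_bot‖R_L = 78.25 kΩ, so V = 10.8 × 78.25/93.25 = 9.06 V.

Unloaded: 9.27 V; loaded: 9.06 V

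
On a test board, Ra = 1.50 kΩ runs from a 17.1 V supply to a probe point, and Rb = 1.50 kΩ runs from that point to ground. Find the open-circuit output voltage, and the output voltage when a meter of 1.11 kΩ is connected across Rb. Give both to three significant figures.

Open-circuit: V = 17.1 × 1.50/(1.50 + 1.50) = 8.55 V.
With the load, Rb becomes Rb‖R_L = 0.6379 kΩ, so V = 17.1 × 0.6379/2.138 = 5.10 V.

Unloaded: 8.55 V; loaded: 5.10 V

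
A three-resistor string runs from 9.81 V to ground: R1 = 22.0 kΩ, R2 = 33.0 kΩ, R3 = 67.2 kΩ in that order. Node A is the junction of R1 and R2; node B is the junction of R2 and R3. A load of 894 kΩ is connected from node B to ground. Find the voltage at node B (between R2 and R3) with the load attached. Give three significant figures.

V ≈ 5.22 V

At node B, R3 is in parallel with the load: R3‖R_L = 62.50 kΩ.
Below node A the resistance is R2 + (R3‖R_L) = 95.50 kΩ, so V_A = 9.81 × 95.50/117.5 = 7.973 V.
Then V_B = V_A × (R3‖R_L)/(R2 + R3‖R_L) = 7.973 × 62.50/95.50 = 5.22 V.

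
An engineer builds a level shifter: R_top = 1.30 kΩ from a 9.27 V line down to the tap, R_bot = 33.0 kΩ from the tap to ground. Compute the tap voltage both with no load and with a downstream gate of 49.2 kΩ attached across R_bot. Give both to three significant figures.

Open-circuit: V = 9.27 × 33.0/(1.30 + 33.0) = 8.92 V.
With the load, R_bot becomes R_bot‖R_L = 19.75 kΩ, so V = 9.27 × 19.75/21.05 = 8.70 V.

Unloaded: 8.92 V; loaded: 8.70 V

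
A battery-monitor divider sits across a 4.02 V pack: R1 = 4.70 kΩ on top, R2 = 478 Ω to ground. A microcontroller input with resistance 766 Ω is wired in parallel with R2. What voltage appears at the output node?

The load sits in parallel with R2: R2‖R_L = (478 × 766) / (478 + 766) = 294.3 Ω.
V_out = 4.02 × 294.3 / (4700 + 294.3) = 4.02 × 294.3/4994 = 0.237 V.
(Unloaded it would have been 0.371 V.)

V_out ≈ 0.237 V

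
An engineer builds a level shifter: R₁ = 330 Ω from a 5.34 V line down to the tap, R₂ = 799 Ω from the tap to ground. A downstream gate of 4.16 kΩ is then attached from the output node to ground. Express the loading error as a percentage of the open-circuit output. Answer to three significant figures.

5.32 %

The divider's output (Thévenin) resistance is R₁‖R₂ = 233.5 Ω.
Fractional drop under load = R_th/(R_th + R_L) = 233.5 / (233.5 + 4160) = 0.05316.
So the output falls by 5.32 %.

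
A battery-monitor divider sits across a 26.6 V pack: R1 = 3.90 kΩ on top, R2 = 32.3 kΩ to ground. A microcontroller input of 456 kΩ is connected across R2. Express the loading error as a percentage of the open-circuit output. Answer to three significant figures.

0.757 %

The divider's output (Thévenin) resistance is R1‖R2 = 3.480 kΩ.
Fractional drop under load = R_th/(R_th + R_L) = 3.480 / (3.480 + 456) = 0.007573.
So the output falls by 0.757 %.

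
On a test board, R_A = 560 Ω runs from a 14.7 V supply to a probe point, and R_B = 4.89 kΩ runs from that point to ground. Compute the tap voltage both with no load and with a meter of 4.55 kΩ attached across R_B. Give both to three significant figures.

Unloaded: 13.2 V; loaded: 11.9 V

Open-circuit: V = 14.7 × 4890/(560 + 4890) = 13.2 V.
With the load, R_B becomes R_B‖R_L = 2357 Ω, so V = 14.7 × 2357/2917 = 11.9 V.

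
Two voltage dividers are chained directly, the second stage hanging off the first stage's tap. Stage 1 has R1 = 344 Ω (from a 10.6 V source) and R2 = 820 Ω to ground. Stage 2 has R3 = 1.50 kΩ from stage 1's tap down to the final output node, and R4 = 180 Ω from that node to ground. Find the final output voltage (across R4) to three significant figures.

Stage 2 presents R3+R4 = 1680 Ω as a load on stage 1's tap.
Stage 1's lower leg becomes R2‖(R3+R4) = 551.0 Ω, so V_mid = 10.6 × 551.0/895.0 = 6.526 V.
Stage 2 is itself unloaded: V_out = V_mid × R4/(R3+R4) = 6.526 × 180/1680 = 0.699 V.

V_out ≈ 0.699 V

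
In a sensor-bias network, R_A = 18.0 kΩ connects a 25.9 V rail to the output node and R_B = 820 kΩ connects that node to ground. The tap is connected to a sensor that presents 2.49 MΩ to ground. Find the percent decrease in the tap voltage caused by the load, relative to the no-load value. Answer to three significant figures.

0.702 %

The divider's output (Thévenin) resistance is R_A‖R_B = 17.61 kΩ.
Fractional drop under load = R_th/(R_th + R_L) = 17.61 / (17.61 + 2490) = 0.007024.
So the output falls by 0.702 %.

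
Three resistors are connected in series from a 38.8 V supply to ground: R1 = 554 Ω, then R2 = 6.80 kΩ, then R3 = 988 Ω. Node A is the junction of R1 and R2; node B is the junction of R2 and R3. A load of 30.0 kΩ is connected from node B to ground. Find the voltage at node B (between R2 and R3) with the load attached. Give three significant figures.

V ≈ 4.47 V

At node B, R3 is in parallel with the load: R3‖R_L = 956.5 Ω.
Below node A the resistance is R2 + (R3‖R_L) = 7756 Ω, so V_A = 38.8 × 7756/8310 = 36.21 V.
Then V_B = V_A × (R3‖R_L)/(R2 + R3‖R_L) = 36.21 × 956.5/7756 = 4.47 V.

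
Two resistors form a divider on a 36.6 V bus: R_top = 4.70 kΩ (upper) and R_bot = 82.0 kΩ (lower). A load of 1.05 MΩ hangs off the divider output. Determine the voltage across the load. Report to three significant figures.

V_out ≈ 34.5 V

The load sits in parallel with R_bot: R_bot‖R_L = (82.0 × 1050) / (82.0 + 1050) = 76.06 kΩ.
V_out = 36.6 × 76.06 / (4.70 + 76.06) = 36.6 × 76.06/80.76 = 34.5 V.
(Unloaded it would have been 34.6 V.)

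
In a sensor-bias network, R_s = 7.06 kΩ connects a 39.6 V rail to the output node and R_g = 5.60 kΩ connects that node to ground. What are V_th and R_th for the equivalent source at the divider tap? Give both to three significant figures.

V_th is the open-circuit tap voltage: 39.6 × 5.60/(7.06 + 5.60) = 17.5 V.
With the supply zeroed, R_s and R_g appear in parallel from the tap: R_th = R_s‖R_g = (7.06 × 5.60)/12.66 = 3.12 kΩ.

V_th = 17.5 V, R_th = 3.12 kΩ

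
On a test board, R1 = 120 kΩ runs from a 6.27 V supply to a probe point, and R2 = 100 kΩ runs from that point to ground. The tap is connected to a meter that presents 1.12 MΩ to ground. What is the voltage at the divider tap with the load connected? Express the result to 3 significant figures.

The load sits in parallel with R2: R2‖R_L = (100 × 1120) / (100 + 1120) = 91.80 kΩ.
V_out = 6.27 × 91.80 / (120 + 91.80) = 6.27 × 91.80/211.8 = 2.72 V.

V_out ≈ 2.72 V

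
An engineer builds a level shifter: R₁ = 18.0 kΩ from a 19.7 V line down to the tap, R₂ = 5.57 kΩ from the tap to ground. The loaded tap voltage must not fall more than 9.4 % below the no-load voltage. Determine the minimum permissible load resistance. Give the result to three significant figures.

R_L(min) ≈ 41.0 kΩ

Output resistance R_th = R₁‖R₂ = (18.0 × 5.57)/23.57 = 4.254 kΩ.
The fractional drop is R_th/(R_th + R_L); requiring this ≤ 0.0940 gives R_L ≥ R_th(1/0.0940 − 1) = 4.254 × 9.638 = 41.0 kΩ.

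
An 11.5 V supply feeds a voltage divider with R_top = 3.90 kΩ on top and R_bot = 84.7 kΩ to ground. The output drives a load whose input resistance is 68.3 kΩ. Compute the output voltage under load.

The load sits in parallel with R_bot: R_bot‖R_L = (84.7 × 68.3) / (84.7 + 68.3) = 37.81 kΩ.
V_out = 11.5 × 37.81 / (3.90 + 37.81) = 11.5 × 37.81/41.71 = 10.4 V.
(Unloaded it would have been 11.0 V.)

V_out ≈ 10.4 V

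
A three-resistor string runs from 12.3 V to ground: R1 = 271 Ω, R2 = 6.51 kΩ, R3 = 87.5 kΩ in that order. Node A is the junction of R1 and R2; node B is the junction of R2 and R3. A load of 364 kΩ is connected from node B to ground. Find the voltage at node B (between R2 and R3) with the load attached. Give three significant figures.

V ≈ 11.2 V

At node B, R3 is in parallel with the load: R3‖R_L = 70540 Ω.
Below node A the resistance is R2 + (R3‖R_L) = 77050 Ω, so V_A = 12.3 × 77050/77320 = 12.26 V.
Then V_B = V_A × (R3‖R_L)/(R2 + R3‖R_L) = 12.26 × 70540/77050 = 11.2 V.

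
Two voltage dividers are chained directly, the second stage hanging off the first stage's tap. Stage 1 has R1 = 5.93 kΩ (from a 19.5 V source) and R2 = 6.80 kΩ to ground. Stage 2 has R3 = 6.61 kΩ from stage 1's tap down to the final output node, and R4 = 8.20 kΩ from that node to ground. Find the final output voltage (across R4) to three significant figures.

V_out ≈ 4.75 V

Stage 2 presents R3+R4 = 14.81 kΩ as a load on stage 1's tap.
Stage 1's lower leg becomes R2‖(R3+R4) = 4.660 kΩ, so V_mid = 19.5 × 4.660/10.59 = 8.581 V.
Stage 2 is itself unloaded: V_out = V_mid × R4/(R3+R4) = 8.581 × 8.20/14.81 = 4.75 V.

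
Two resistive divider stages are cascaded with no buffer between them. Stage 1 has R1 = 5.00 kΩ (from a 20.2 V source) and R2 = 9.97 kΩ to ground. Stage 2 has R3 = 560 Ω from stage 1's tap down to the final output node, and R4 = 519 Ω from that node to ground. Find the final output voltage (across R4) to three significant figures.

V_out ≈ 1.58 V

Stage 2 presents R3+R4 = 1079 Ω as a load on stage 1's tap.
Stage 1's lower leg becomes R2‖(R3+R4) = 973.6 Ω, so V_mid = 20.2 × 973.6/5974 = 3.292 V.
Stage 2 is itself unloaded: V_out = V_mid × R4/(R3+R4) = 3.292 × 519/1079 = 1.58 V.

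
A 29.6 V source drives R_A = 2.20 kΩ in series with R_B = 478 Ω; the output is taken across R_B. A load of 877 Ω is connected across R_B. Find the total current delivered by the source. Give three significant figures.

R_B‖R_L = 309.4 Ω, so the source sees R_A + R_B‖R_L = 2509 Ω.
I = 29.6 V / 2509 Ω = 11.8 mA.

I ≈ 11.8 mA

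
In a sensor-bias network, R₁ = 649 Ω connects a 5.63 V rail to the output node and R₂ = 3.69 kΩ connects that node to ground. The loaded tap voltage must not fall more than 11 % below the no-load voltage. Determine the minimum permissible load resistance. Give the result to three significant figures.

R_L(min) ≈ 4.47 kΩ

Output resistance R_th = R₁‖R₂ = (649 × 3690)/4339 = 551.9 Ω.
The fractional drop is R_th/(R_th + R_L); requiring this ≤ 0.110 gives R_L ≥ R_th(1/0.110 − 1) = 551.9 × 8.091 = 4.47 kΩ.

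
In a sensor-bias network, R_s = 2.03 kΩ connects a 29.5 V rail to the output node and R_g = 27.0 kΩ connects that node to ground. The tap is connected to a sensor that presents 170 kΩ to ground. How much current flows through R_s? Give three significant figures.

R_g‖R_L = 23.30 kΩ, so the source sees R_s + R_g‖R_L = 25.33 kΩ.
I = 29.5 V / 25.33 kΩ = 1.16 mA.

I ≈ 1.16 mA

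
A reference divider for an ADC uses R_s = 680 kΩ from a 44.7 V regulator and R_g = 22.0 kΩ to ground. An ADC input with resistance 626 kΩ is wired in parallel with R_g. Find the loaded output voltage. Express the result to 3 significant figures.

The load sits in parallel with R_g: R_g‖R_L = (22.0 × 626) / (22.0 + 626) = 21.25 kΩ.
V_out = 44.7 × 21.25 / (680 + 21.25) = 44.7 × 21.25/701.3 = 1.35 V.

V_out ≈ 1.35 V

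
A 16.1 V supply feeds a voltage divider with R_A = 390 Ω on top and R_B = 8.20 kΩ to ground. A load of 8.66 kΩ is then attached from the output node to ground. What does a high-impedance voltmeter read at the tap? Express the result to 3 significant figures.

V_out ≈ 14.7 V

The load sits in parallel with R_B: R_B‖R_L = (8200 × 8660) / (8200 + 8660) = 4212 Ω.
V_out = 16.1 × 4212 / (390 + 4212) = 16.1 × 4212/4602 = 14.7 V.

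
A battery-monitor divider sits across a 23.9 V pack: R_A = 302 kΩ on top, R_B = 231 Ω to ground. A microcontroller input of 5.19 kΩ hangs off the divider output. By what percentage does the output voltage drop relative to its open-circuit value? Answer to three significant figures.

The divider's output (Thévenin) resistance is R_A‖R_B = 230.8 Ω.
Fractional drop under load = R_th/(R_th + R_L) = 230.8 / (230.8 + 5190) = 0.04258.
So the output falls by 4.26 %.

4.26 %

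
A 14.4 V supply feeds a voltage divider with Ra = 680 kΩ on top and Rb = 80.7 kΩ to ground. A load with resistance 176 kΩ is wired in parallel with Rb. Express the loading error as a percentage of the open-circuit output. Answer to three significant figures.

The divider's output (Thévenin) resistance is Ra‖Rb = 72.14 kΩ.
Fractional drop under load = R_th/(R_th + R_L) = 72.14 / (72.14 + 176) = 0.2907.
So the output falls by 29.1 %.

29.1 %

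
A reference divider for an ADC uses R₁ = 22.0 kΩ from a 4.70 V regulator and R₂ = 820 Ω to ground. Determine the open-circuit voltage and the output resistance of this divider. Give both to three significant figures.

V_th = 0.169 V, R_th = 791 Ω

V_th is the open-circuit tap voltage: 4.70 × 820/(22000 + 820) = 0.169 V.
With the supply zeroed, R₁ and R₂ appear in parallel from the tap: R_th = R₁‖R₂ = (22000 × 820)/22820 = 791 Ω.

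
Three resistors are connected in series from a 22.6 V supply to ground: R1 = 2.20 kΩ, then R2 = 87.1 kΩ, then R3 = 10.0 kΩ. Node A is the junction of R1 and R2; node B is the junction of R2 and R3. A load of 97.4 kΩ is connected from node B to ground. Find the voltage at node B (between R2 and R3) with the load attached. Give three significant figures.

V ≈ 2.08 V

At node B, R3 is in parallel with the load: R3‖R_L = 9.069 kΩ.
Below node A the resistance is R2 + (R3‖R_L) = 96.17 kΩ, so V_A = 22.6 × 96.17/98.37 = 22.09 V.
Then V_B = V_A × (R3‖R_L)/(R2 + R3‖R_L) = 22.09 × 9.069/96.17 = 2.08 V.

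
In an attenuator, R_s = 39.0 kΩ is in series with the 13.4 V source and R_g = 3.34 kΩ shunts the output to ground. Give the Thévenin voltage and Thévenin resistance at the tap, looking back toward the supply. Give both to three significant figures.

V_th is the open-circuit tap voltage: 13.4 × 3.34/(39.0 + 3.34) = 1.06 V.
With the supply zeroed, R_s and R_g appear in parallel from the tap: R_th = R_s‖R_g = (39.0 × 3.34)/42.34 = 3.08 kΩ.

V_th = 1.06 V, R_th = 3.08 kΩ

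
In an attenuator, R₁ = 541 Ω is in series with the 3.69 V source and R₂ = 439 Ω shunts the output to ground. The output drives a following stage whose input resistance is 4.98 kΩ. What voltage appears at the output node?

V_out ≈ 1.58 V

The load sits in parallel with R₂: R₂‖R_L = (439 × 4980) / (439 + 4980) = 403.4 Ω.
V_out = 3.69 × 403.4 / (541 + 403.4) = 3.69 × 403.4/944.4 = 1.58 V.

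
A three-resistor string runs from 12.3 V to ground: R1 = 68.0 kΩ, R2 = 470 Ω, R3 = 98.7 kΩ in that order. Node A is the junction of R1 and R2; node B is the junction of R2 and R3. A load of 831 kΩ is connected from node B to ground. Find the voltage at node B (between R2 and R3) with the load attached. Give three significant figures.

At node B, R3 is in parallel with the load: R3‖R_L = 88220 Ω.
Below node A the resistance is R2 + (R3‖R_L) = 88690 Ω, so V_A = 12.3 × 88690/156700 = 6.962 V.
Then V_B = V_A × (R3‖R_L)/(R2 + R3‖R_L) = 6.962 × 88220/88690 = 6.93 V.

V ≈ 6.93 V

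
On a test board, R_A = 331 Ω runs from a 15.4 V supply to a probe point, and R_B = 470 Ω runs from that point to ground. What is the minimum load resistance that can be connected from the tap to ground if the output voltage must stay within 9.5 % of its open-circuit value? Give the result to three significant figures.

Output resistance R_th = R_A‖R_B = (331 × 470)/801.0 = 194.2 Ω.
The fractional drop is R_th/(R_th + R_L); requiring this ≤ 0.0950 gives R_L ≥ R_th(1/0.0950 − 1) = 194.2 × 9.526 = 1.85 kΩ.

R_L(min) ≈ 1.85 kΩ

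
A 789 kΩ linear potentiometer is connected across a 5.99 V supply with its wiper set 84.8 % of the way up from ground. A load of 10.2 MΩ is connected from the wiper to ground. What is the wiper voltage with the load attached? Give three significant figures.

V ≈ 5.03 V

The wiper splits the pot into (1−α)R = 119.9 kΩ above and αR = 669.1 kΩ below.
Lower section ‖ load = 627.9 kΩ.
V_wiper = 5.99 × 627.9/(119.9 + 627.9) = 5.03 V.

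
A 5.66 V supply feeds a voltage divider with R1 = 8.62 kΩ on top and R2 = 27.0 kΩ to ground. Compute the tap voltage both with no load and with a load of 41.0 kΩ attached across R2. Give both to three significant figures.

Open-circuit: V = 5.66 × 27.0/(8.62 + 27.0) = 4.29 V.
With the load, R2 becomes R2‖R_L = 16.28 kΩ, so V = 5.66 × 16.28/24.90 = 3.70 V.

Unloaded: 4.29 V; loaded: 3.70 V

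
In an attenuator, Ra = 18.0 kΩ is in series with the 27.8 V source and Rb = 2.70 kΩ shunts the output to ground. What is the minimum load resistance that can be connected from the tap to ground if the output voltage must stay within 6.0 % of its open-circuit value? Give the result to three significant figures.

R_L(min) ≈ 36.8 kΩ

Output resistance R_th = Ra‖Rb = (18.0 × 2.70)/20.70 = 2.348 kΩ.
The fractional drop is R_th/(R_th + R_L); requiring this ≤ 0.0600 gives R_L ≥ R_th(1/0.0600 − 1) = 2.348 × 15.67 = 36.8 kΩ.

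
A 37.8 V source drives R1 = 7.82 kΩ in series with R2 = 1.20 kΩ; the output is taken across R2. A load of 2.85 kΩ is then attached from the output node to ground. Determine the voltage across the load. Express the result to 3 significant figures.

The load sits in parallel with R2: R2‖R_L = (1.20 × 2.85) / (1.20 + 2.85) = 0.8444 kΩ.
V_out = 37.8 × 0.8444 / (7.82 + 0.8444) = 37.8 × 0.8444/8.664 = 3.68 V.
(Unloaded it would have been 5.03 V.)

V_out ≈ 3.68 V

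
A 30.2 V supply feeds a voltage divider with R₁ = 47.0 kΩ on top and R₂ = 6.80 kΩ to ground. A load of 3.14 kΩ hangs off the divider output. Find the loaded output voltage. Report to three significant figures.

The load sits in parallel with R₂: R₂‖R_L = (6.80 × 3.14) / (6.80 + 3.14) = 2.148 kΩ.
V_out = 30.2 × 2.148 / (47.0 + 2.148) = 30.2 × 2.148/49.15 = 1.32 V.
(Unloaded it would have been 3.82 V.)

V_out ≈ 1.32 V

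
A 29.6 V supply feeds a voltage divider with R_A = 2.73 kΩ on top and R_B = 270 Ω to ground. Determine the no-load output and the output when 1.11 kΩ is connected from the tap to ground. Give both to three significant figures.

Open-circuit: V = 29.6 × 270/(2730 + 270) = 2.66 V.
With the load, R_B becomes R_B‖R_L = 217.2 Ω, so V = 29.6 × 217.2/2947 = 2.18 V.

Unloaded: 2.66 V; loaded: 2.18 V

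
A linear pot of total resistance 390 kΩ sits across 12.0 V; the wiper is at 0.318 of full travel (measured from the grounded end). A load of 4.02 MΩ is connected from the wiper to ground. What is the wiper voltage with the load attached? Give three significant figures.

The wiper splits the pot into (1−α)R = 266.0 kΩ above and αR = 124.0 kΩ below.
Lower section ‖ load = 120.3 kΩ.
V_wiper = 12.0 × 120.3/(266.0 + 120.3) = 3.74 V.

V ≈ 3.74 V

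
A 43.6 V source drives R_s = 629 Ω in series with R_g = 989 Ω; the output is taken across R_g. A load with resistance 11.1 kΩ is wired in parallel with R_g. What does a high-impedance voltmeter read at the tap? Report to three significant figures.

V_out ≈ 25.8 V

The load sits in parallel with R_g: R_g‖R_L = (989 × 11100) / (989 + 11100) = 908.1 Ω.
V_out = 43.6 × 908.1 / (629 + 908.1) = 43.6 × 908.1/1537 = 25.8 V.
(Unloaded it would have been 26.7 V.)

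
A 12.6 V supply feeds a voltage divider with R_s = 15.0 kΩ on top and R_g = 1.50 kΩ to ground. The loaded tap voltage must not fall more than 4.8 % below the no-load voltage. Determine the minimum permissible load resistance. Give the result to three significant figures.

Output resistance R_th = R_s‖R_g = (15.0 × 1.50)/16.50 = 1.364 kΩ.
The fractional drop is R_th/(R_th + R_L); requiring this ≤ 0.0480 gives R_L ≥ R_th(1/0.0480 − 1) = 1.364 × 19.83 = 27.0 kΩ.

R_L(min) ≈ 27.0 kΩ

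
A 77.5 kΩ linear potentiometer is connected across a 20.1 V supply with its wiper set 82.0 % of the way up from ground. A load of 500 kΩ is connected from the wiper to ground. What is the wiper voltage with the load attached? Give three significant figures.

V ≈ 16.1 V

The wiper splits the pot into (1−α)R = 13.95 kΩ above and αR = 63.55 kΩ below.
Lower section ‖ load = 56.38 kΩ.
V_wiper = 20.1 × 56.38/(13.95 + 56.38) = 16.1 V.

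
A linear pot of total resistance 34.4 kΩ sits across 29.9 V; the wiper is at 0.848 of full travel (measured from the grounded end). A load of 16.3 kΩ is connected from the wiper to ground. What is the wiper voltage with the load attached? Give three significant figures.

The wiper splits the pot into (1−α)R = 5.229 kΩ above and αR = 29.17 kΩ below.
Lower section ‖ load = 10.46 kΩ.
V_wiper = 29.9 × 10.46/(5.229 + 10.46) = 19.9 V.

V ≈ 19.9 V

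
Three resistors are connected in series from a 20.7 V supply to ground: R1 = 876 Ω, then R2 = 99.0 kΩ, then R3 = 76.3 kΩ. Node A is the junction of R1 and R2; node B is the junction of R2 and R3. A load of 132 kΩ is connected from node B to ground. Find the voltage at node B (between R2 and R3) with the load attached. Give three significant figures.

At node B, R3 is in parallel with the load: R3‖R_L = 48350 Ω.
Below node A the resistance is R2 + (R3‖R_L) = 147400 Ω, so V_A = 20.7 × 147400/148200 = 20.58 V.
Then V_B = V_A × (R3‖R_L)/(R2 + R3‖R_L) = 20.58 × 48350/147400 = 6.75 V.

V ≈ 6.75 V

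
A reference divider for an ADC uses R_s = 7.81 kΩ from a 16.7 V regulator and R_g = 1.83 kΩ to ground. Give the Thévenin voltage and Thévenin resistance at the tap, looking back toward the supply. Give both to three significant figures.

V_th = 3.17 V, R_th = 1.48 kΩ

V_th is the open-circuit tap voltage: 16.7 × 1.83/(7.81 + 1.83) = 3.17 V.
With the supply zeroed, R_s and R_g appear in parallel from the tap: R_th = R_s‖R_g = (7.81 × 1.83)/9.640 = 1.48 kΩ.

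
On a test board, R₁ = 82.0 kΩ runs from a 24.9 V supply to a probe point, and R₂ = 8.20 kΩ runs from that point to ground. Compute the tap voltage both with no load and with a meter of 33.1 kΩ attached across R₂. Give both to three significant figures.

Open-circuit: V = 24.9 × 8.20/(82.0 + 8.20) = 2.26 V.
With the load, R₂ becomes R₂‖R_L = 6.572 kΩ, so V = 24.9 × 6.572/88.57 = 1.85 V.

Unloaded: 2.26 V; loaded: 1.85 V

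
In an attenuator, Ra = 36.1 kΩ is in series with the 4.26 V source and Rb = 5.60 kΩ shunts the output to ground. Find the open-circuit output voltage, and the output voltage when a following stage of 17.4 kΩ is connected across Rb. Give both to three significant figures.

Open-circuit: V = 4.26 × 5.60/(36.1 + 5.60) = 0.572 V.
With the load, Rb becomes Rb‖R_L = 4.237 kΩ, so V = 4.26 × 4.237/40.34 = 0.447 V.

Unloaded: 0.572 V; loaded: 0.447 V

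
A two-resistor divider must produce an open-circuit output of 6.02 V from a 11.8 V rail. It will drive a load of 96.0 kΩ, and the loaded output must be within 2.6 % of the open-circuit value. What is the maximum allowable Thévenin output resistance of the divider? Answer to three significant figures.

Loading drop = R_th/(R_th + R_L) ≤ 0.0260, so R_th ≤ R_L · ε/(1−ε) = 96.0 kΩ × 0.0260/0.9740 = 2.56 kΩ.
(Any R1, R2 with R2/(R1+R2) = 0.510 and R1‖R2 ≤ 2.56 kΩ will meet the spec.)

R_th ≤ 2.56 kΩ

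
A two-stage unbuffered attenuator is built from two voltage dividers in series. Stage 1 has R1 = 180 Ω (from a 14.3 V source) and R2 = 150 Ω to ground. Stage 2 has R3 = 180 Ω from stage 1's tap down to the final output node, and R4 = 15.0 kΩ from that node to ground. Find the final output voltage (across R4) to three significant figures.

V_out ≈ 6.39 V

Stage 2 presents R3+R4 = 15180 Ω as a load on stage 1's tap.
Stage 1's lower leg becomes R2‖(R3+R4) = 148.5 Ω, so V_mid = 14.3 × 148.5/328.5 = 6.465 V.
Stage 2 is itself unloaded: V_out = V_mid × R4/(R3+R4) = 6.465 × 15000/15180 = 6.39 V.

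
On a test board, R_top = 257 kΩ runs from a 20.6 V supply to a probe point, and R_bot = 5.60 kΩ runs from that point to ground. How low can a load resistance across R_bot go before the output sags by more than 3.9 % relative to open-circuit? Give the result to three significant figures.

Output resistance R_th = R_top‖R_bot = (257 × 5.60)/262.6 = 5.481 kΩ.
The fractional drop is R_th/(R_th + R_L); requiring this ≤ 0.0390 gives R_L ≥ R_th(1/0.0390 − 1) = 5.481 × 24.64 = 135 kΩ.

R_L(min) ≈ 135 kΩ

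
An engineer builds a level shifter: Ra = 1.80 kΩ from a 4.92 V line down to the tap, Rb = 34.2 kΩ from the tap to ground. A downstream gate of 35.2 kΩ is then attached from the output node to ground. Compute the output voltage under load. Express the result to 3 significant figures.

V_out ≈ 4.46 V

The load sits in parallel with Rb: Rb‖R_L = (34.2 × 35.2) / (34.2 + 35.2) = 17.35 kΩ.
V_out = 4.92 × 17.35 / (1.80 + 17.35) = 4.92 × 17.35/19.15 = 4.46 V.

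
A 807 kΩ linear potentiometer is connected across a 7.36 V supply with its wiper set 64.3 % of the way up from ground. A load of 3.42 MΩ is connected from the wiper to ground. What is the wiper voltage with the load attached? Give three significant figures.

The wiper splits the pot into (1−α)R = 288.1 kΩ above and αR = 518.9 kΩ below.
Lower section ‖ load = 450.5 kΩ.
V_wiper = 7.36 × 450.5/(288.1 + 450.5) = 4.49 V.

V ≈ 4.49 V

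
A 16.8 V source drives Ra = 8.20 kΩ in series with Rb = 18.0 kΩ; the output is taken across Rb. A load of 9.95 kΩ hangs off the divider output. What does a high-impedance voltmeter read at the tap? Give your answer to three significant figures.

V_out ≈ 7.37 V

The load sits in parallel with Rb: Rb‖R_L = (18.0 × 9.95) / (18.0 + 9.95) = 6.408 kΩ.
V_out = 16.8 × 6.408 / (8.20 + 6.408) = 16.8 × 6.408/14.61 = 7.37 V.
(Unloaded it would have been 11.5 V.)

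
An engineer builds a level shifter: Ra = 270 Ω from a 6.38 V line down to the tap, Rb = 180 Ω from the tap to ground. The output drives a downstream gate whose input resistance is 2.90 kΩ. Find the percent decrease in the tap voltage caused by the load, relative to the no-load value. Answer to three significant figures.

The divider's output (Thévenin) resistance is Ra‖Rb = 108.0 Ω.
Fractional drop under load = R_th/(R_th + R_L) = 108.0 / (108.0 + 2900) = 0.03590.
So the output falls by 3.59 %.

3.59 %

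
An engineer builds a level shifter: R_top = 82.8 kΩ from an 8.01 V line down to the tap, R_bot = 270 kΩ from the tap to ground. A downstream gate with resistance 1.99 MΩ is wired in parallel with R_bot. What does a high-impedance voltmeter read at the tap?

The load sits in parallel with R_bot: R_bot‖R_L = (270 × 1990) / (270 + 1990) = 237.7 kΩ.
V_out = 8.01 × 237.7 / (82.8 + 237.7) = 8.01 × 237.7/320.5 = 5.94 V.
(Unloaded it would have been 6.13 V.)

V_out ≈ 5.94 V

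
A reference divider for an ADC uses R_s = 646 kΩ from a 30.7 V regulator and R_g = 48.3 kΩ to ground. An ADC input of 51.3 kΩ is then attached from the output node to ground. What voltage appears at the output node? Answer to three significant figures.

The load sits in parallel with R_g: R_g‖R_L = (48.3 × 51.3) / (48.3 + 51.3) = 24.88 kΩ.
V_out = 30.7 × 24.88 / (646 + 24.88) = 30.7 × 24.88/670.9 = 1.14 V.
(Unloaded it would have been 2.14 V.)

V_out ≈ 1.14 V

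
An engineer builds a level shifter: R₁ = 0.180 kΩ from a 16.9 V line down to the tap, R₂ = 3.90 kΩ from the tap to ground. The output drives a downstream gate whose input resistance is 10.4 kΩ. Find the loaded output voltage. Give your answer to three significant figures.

V_out ≈ 15.9 V

The load sits in parallel with R₂: R₂‖R_L = (3900 × 10400) / (3900 + 10400) = 2836 Ω.
V_out = 16.9 × 2836 / (180 + 2836) = 16.9 × 2836/3016 = 15.9 V.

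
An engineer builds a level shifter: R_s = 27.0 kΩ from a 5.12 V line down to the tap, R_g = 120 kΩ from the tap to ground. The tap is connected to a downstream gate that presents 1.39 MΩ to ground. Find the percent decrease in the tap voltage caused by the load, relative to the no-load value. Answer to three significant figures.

1.56 %

The divider's output (Thévenin) resistance is R_s‖R_g = 22.04 kΩ.
Fractional drop under load = R_th/(R_th + R_L) = 22.04 / (22.04 + 1390) = 0.01561.
So the output falls by 1.56 %.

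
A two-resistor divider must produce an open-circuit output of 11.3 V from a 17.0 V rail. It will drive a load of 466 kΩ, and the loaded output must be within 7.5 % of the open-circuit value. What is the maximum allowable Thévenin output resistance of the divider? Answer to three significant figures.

R_th ≤ 37.8 kΩ

Loading drop = R_th/(R_th + R_L) ≤ 0.0750, so R_th ≤ R_L · ε/(1−ε) = 466 kΩ × 0.0750/0.9250 = 37.8 kΩ.
(Any R1, R2 with R2/(R1+R2) = 0.665 and R1‖R2 ≤ 37.8 kΩ will meet the spec.)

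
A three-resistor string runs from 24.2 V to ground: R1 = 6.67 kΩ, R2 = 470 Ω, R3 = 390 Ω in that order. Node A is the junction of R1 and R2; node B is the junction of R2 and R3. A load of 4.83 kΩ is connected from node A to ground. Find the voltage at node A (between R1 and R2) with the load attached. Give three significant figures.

Below node A the series string R2+R3 = 860.0 Ω sits in parallel with the 4830 Ω load: 730.0 Ω.
V_A = 24.2 × 730.0/(6670 + 730.0) = 2.39 V.

V ≈ 2.39 V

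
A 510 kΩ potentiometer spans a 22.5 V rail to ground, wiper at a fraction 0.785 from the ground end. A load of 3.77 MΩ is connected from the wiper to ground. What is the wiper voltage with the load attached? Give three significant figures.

V ≈ 17.3 V

The wiper splits the pot into (1−α)R = 109.6 kΩ above and αR = 400.4 kΩ below.
Lower section ‖ load = 361.9 kΩ.
V_wiper = 22.5 × 361.9/(109.6 + 361.9) = 17.3 V.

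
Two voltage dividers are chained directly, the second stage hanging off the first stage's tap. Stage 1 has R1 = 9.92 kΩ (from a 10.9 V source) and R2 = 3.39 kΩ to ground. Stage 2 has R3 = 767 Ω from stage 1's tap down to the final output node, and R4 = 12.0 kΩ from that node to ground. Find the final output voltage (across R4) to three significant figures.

V_out ≈ 2.18 V

Stage 2 presents R3+R4 = 12770 Ω as a load on stage 1's tap.
Stage 1's lower leg becomes R2‖(R3+R4) = 2679 Ω, so V_mid = 10.9 × 2679/12600 = 2.318 V.
Stage 2 is itself unloaded: V_out = V_mid × R4/(R3+R4) = 2.318 × 12000/12770 = 2.18 V.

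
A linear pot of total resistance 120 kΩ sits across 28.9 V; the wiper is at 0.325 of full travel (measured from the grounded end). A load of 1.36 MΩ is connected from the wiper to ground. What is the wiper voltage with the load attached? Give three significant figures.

The wiper splits the pot into (1−α)R = 81.00 kΩ above and αR = 39.00 kΩ below.
Lower section ‖ load = 37.91 kΩ.
V_wiper = 28.9 × 37.91/(81.00 + 37.91) = 9.21 V.

V ≈ 9.21 V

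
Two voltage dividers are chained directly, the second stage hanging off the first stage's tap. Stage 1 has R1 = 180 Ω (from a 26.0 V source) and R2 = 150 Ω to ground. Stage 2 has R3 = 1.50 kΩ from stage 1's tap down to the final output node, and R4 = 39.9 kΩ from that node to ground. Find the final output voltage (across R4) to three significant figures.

Stage 2 presents R3+R4 = 41400 Ω as a load on stage 1's tap.
Stage 1's lower leg becomes R2‖(R3+R4) = 149.5 Ω, so V_mid = 26.0 × 149.5/329.5 = 11.79 V.
Stage 2 is itself unloaded: V_out = V_mid × R4/(R3+R4) = 11.79 × 39900/41400 = 11.4 V.

V_out ≈ 11.4 V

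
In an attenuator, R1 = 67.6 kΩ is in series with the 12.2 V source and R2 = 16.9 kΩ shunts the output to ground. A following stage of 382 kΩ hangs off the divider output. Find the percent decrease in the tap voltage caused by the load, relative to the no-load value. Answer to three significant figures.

The divider's output (Thévenin) resistance is R1‖R2 = 13.52 kΩ.
Fractional drop under load = R_th/(R_th + R_L) = 13.52 / (13.52 + 382) = 0.03418.
So the output falls by 3.42 %.

3.42 %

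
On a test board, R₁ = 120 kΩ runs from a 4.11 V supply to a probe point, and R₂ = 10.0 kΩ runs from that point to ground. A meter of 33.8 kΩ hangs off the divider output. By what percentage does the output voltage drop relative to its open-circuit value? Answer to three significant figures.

The divider's output (Thévenin) resistance is R₁‖R₂ = 9.231 kΩ.
Fractional drop under load = R_th/(R_th + R_L) = 9.231 / (9.231 + 33.8) = 0.2145.
So the output falls by 21.5 %.

21.5 %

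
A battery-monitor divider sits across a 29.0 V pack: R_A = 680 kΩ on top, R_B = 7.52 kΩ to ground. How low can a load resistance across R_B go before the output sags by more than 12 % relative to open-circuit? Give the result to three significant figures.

Output resistance R_th = R_A‖R_B = (680 × 7.52)/687.5 = 7.438 kΩ.
The fractional drop is R_th/(R_th + R_L); requiring this ≤ 0.120 gives R_L ≥ R_th(1/0.120 − 1) = 7.438 × 7.333 = 54.5 kΩ.

R_L(min) ≈ 54.5 kΩ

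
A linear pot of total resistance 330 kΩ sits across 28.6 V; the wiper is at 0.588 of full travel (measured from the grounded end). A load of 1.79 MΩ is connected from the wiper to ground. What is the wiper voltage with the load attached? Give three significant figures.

V ≈ 16.1 V

The wiper splits the pot into (1−α)R = 136.0 kΩ above and αR = 194.0 kΩ below.
Lower section ‖ load = 175.1 kΩ.
V_wiper = 28.6 × 175.1/(136.0 + 175.1) = 16.1 V.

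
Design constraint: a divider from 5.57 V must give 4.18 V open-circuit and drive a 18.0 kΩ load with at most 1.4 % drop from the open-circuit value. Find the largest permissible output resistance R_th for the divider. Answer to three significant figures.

R_th ≤ 256 Ω

Loading drop = R_th/(R_th + R_L) ≤ 0.0140, so R_th ≤ R_L · ε/(1−ε) = 18.0 kΩ × 0.0140/0.9860 = 256 Ω.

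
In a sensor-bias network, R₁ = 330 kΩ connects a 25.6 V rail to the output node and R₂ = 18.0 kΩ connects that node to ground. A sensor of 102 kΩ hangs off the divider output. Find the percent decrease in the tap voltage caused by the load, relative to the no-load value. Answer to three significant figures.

The divider's output (Thévenin) resistance is R₁‖R₂ = 17.07 kΩ.
Fractional drop under load = R_th/(R_th + R_L) = 17.07 / (17.07 + 102) = 0.1434.
So the output falls by 14.3 %.

14.3 %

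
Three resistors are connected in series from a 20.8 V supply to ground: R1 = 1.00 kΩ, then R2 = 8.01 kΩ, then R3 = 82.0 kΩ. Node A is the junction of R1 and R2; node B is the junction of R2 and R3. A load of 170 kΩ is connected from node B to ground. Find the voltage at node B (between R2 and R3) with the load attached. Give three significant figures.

V ≈ 17.9 V

At node B, R3 is in parallel with the load: R3‖R_L = 55.32 kΩ.
Below node A the resistance is R2 + (R3‖R_L) = 63.33 kΩ, so V_A = 20.8 × 63.33/64.33 = 20.48 V.
Then V_B = V_A × (R3‖R_L)/(R2 + R3‖R_L) = 20.48 × 55.32/63.33 = 17.9 V.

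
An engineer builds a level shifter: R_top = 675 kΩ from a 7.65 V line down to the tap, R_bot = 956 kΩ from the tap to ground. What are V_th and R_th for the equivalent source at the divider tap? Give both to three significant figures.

V_th = 4.48 V, R_th = 396 kΩ

V_th is the open-circuit tap voltage: 7.65 × 956/(675 + 956) = 4.48 V.
With the supply zeroed, R_top and R_bot appear in parallel from the tap: R_th = R_top‖R_bot = (675 × 956)/1631 = 396 kΩ.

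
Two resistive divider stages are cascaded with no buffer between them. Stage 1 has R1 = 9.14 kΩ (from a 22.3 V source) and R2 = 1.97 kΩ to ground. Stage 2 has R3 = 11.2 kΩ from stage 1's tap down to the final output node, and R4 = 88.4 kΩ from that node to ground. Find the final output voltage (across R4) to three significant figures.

Stage 2 presents R3+R4 = 99.60 kΩ as a load on stage 1's tap.
Stage 1's lower leg becomes R2‖(R3+R4) = 1.932 kΩ, so V_mid = 22.3 × 1.932/11.07 = 3.891 V.
Stage 2 is itself unloaded: V_out = V_mid × R4/(R3+R4) = 3.891 × 88.4/99.60 = 3.45 V.

V_out ≈ 3.45 V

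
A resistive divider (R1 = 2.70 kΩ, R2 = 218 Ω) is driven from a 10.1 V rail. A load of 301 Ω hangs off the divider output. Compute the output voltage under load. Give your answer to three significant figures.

The load sits in parallel with R2: R2‖R_L = (218 × 301) / (218 + 301) = 126.4 Ω.
V_out = 10.1 × 126.4 / (2700 + 126.4) = 10.1 × 126.4/2826 = 0.452 V.

V_out ≈ 0.452 V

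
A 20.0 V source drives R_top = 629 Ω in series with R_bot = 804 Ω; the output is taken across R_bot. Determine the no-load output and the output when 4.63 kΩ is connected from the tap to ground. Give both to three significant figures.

Open-circuit: V = 20.0 × 804/(629 + 804) = 11.2 V.
With the load, R_bot becomes R_bot‖R_L = 685.0 Ω, so V = 20.0 × 685.0/1314 = 10.4 V.

Unloaded: 11.2 V; loaded: 10.4 V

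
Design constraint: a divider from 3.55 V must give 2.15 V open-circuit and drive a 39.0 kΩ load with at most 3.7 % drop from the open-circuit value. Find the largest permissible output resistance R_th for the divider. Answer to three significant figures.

R_th ≤ 1.50 kΩ

Loading drop = R_th/(R_th + R_L) ≤ 0.0370, so R_th ≤ R_L · ε/(1−ε) = 39.0 kΩ × 0.0370/0.9630 = 1.50 kΩ.
(Any R1, R2 with R2/(R1+R2) = 0.606 and R1‖R2 ≤ 1.50 kΩ will meet the spec.)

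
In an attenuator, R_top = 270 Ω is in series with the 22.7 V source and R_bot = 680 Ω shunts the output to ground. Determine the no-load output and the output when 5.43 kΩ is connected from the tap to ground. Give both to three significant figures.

Unloaded: 16.2 V; loaded: 15.7 V

Open-circuit: V = 22.7 × 680/(270 + 680) = 16.2 V.
With the load, R_bot becomes R_bot‖R_L = 604.3 Ω, so V = 22.7 × 604.3/874.3 = 15.7 V.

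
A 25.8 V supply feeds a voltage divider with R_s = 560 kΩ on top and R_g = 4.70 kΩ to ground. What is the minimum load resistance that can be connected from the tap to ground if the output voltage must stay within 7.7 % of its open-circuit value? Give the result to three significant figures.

Output resistance R_th = R_s‖R_g = (560 × 4.70)/564.7 = 4.661 kΩ.
The fractional drop is R_th/(R_th + R_L); requiring this ≤ 0.0770 gives R_L ≥ R_th(1/0.0770 − 1) = 4.661 × 11.99 = 55.9 kΩ.

R_L(min) ≈ 55.9 kΩ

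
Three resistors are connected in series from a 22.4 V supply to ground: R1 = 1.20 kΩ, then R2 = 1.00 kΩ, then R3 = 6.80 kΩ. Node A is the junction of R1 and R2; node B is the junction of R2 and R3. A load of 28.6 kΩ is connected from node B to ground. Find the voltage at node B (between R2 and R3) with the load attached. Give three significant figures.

At node B, R3 is in parallel with the load: R3‖R_L = 5.494 kΩ.
Below node A the resistance is R2 + (R3‖R_L) = 6.494 kΩ, so V_A = 22.4 × 6.494/7.694 = 18.91 V.
Then V_B = V_A × (R3‖R_L)/(R2 + R3‖R_L) = 18.91 × 5.494/6.494 = 16.0 V.

V ≈ 16.0 V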